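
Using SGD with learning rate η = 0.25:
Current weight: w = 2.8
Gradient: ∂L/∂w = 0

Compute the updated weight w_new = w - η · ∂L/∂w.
w_new = 2.8

w_new = w - η·∂L/∂w = 2.8 - 0.25×(0) = 2.8 - (0) = 2.8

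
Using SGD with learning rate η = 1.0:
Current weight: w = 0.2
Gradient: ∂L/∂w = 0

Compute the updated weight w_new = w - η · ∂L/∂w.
w_new = 0.2

w_new = w - η·∂L/∂w = 0.2 - 1.0×(0) = 0.2 - (0) = 0.2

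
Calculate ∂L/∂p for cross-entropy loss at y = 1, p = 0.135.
∂L/∂p = -7.407

∂L/∂p = -y/p + (1-y)/(1-p) = -1/0.135 + 0 = -7.407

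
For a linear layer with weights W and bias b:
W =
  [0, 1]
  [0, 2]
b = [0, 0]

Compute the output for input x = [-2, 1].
y = [1, 2]

Wx = [0×-2 + 1×1, 0×-2 + 2×1]
   = [1, 2]
y = Wx + b = [1 + 0, 2 + 0] = [1, 2]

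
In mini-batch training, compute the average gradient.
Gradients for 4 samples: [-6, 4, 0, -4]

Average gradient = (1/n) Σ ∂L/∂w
Average gradient = -1.5

Average = (1/4)(-6 + 4 + 0 + -4) = -6/4 = -1.5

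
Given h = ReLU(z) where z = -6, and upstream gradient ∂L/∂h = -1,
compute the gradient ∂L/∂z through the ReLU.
∂L/∂z = 0

h = ReLU(-6) = 0
Since z < 0: ∂h/∂z = 0
∂L/∂z = ∂L/∂h · ∂h/∂z = -1 × 0 = 0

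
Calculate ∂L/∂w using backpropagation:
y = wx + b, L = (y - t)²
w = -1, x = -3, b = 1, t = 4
∂L/∂w = 0

y = wx + b = (-1)(-3) + 1 = 4
∂L/∂y = 2(y - t) = 2(4 - 4) = 0
∂y/∂w = x = -3
∂L/∂w = ∂L/∂y · ∂y/∂w = 0 × -3 = 0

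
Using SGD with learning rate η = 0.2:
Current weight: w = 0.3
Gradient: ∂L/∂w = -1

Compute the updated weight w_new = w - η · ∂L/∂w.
w_new = 0.5

w_new = w - η·∂L/∂w = 0.3 - 0.2×(-1) = 0.3 - (-0.2) = 0.5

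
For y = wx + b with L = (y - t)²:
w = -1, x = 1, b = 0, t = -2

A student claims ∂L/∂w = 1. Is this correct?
Incorrect

y = (-1)(1) + 0 = -1
∂L/∂y = 2(y - t) = 2(-1 - -2) = 2
∂y/∂w = x = 1
∂L/∂w = 2 × 1 = 2

Claimed value: 1
Incorrect: The correct gradient is 2.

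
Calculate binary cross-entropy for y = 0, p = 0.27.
L = 0.3147

L = -0·log(0.27) - 1·log(0.73) = -log(0.73) = 0.3147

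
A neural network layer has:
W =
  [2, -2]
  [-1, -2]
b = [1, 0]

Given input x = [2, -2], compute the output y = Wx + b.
y = [9, 2]

Wx = [2×2 + -2×-2, -1×2 + -2×-2]
   = [8, 2]
y = Wx + b = [8 + 1, 2 + 0] = [9, 2]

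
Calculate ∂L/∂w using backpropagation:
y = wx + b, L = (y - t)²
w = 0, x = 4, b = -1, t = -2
∂L/∂w = 8

y = wx + b = (0)(4) + -1 = -1
∂L/∂y = 2(y - t) = 2(-1 - -2) = 2
∂y/∂w = x = 4
∂L/∂w = ∂L/∂y · ∂y/∂w = 2 × 4 = 8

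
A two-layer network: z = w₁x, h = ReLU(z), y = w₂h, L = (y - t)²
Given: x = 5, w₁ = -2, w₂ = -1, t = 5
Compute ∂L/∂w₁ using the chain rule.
∂L/∂w₁ = 0

Forward pass:
z = w₁x = -2×5 = -10
h = ReLU(-10) = 0
y = w₂h = -1×0 = 0

Backward pass:
∂L/∂y = 2(y - t) = 2(0 - 5) = -10
∂y/∂h = w₂ = -1
∂h/∂z = 0 (ReLU derivative)
∂z/∂w₁ = x = 5

∂L/∂w₁ = -10 × -1 × 0 × 5 = 0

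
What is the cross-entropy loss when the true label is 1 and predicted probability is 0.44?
L = 0.821

L = -1·log(0.44) - 0·log(0.56) = -log(0.44) = 0.821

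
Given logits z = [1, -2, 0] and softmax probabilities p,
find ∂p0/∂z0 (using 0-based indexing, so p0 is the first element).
∂p0/∂z0 = 0.2078

p = softmax(z) = [0.7054, 0.03512, 0.2595]
p0 = 0.7054

∂p0/∂z0 = p0(1 - p0) = 0.7054 × (1 - 0.7054) = 0.2078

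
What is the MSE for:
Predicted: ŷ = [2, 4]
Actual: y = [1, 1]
MSE = 5

MSE = (1/2)((2-1)² + (4-1)²) = (1/2)(1 + 9) = 5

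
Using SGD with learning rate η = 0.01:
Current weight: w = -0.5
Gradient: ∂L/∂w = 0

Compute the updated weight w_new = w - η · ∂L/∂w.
w_new = -0.5

w_new = w - η·∂L/∂w = -0.5 - 0.01×(0) = -0.5 - (0) = -0.5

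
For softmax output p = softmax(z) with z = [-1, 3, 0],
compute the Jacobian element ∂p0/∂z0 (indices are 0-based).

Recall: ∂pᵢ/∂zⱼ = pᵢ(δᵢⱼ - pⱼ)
∂p0/∂z0 = 0.01685

p = softmax(z) = [0.01715, 0.9362, 0.04661]
p0 = 0.01715

∂p0/∂z0 = p0(1 - p0) = 0.01715 × (1 - 0.01715) = 0.01685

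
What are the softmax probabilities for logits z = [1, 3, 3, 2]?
p = [0.0541, 0.3995, 0.3995, 0.147]

exp(z) = [2.718, 20.09, 20.09, 7.389]
Sum = 50.28
p = [0.0541, 0.3995, 0.3995, 0.147]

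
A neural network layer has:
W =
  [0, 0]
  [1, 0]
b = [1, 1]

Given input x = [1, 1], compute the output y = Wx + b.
y = [1, 2]

Wx = [0×1 + 0×1, 1×1 + 0×1]
   = [0, 1]
y = Wx + b = [0 + 1, 1 + 1] = [1, 2]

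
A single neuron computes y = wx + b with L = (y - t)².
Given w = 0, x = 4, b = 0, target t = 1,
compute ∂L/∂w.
∂L/∂w = -8

y = wx + b = (0)(4) + 0 = 0
∂L/∂y = 2(y - t) = 2(0 - 1) = -2
∂y/∂w = x = 4
∂L/∂w = ∂L/∂y · ∂y/∂w = -2 × 4 = -8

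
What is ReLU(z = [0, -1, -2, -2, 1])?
h = [0, 0, 0, 0, 1]

ReLU applied element-wise: max(0,0)=0, max(0,-1)=0, max(0,-2)=0, max(0,-2)=0, max(0,1)=1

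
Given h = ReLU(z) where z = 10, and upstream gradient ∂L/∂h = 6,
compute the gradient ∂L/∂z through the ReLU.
∂L/∂z = 6

h = ReLU(10) = 10
Since z > 0: ∂h/∂z = 1
∂L/∂z = ∂L/∂h · ∂h/∂z = 6 × 1 = 6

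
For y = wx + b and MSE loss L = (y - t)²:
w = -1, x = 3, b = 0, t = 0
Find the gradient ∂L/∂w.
∂L/∂w = -18

y = wx + b = (-1)(3) + 0 = -3
∂L/∂y = 2(y - t) = 2(-3 - 0) = -6
∂y/∂w = x = 3
∂L/∂w = ∂L/∂y · ∂y/∂w = -6 × 3 = -18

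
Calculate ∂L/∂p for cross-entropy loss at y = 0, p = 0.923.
∂L/∂p = 12.99

∂L/∂p = -y/p + (1-y)/(1-p) = 0 + 1/0.077 = 12.99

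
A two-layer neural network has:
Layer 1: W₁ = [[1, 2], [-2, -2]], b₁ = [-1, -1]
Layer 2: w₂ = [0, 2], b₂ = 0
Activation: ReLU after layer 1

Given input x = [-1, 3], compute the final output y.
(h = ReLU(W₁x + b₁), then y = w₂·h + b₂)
y = 0

Layer 1 pre-activation: z₁ = [4, -5]
After ReLU: h = [4, 0]
Layer 2 output: y = 0×4 + 2×0 + 0 = 0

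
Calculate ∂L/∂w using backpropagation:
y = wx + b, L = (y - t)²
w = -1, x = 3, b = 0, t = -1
∂L/∂w = -12

y = wx + b = (-1)(3) + 0 = -3
∂L/∂y = 2(y - t) = 2(-3 - -1) = -4
∂y/∂w = x = 3
∂L/∂w = ∂L/∂y · ∂y/∂w = -4 × 3 = -12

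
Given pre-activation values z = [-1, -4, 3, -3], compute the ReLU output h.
h = [0, 0, 3, 0]

ReLU applied element-wise: max(0,-1)=0, max(0,-4)=0, max(0,3)=3, max(0,-3)=0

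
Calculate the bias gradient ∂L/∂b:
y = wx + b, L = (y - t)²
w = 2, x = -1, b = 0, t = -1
∂L/∂b = -2

y = wx + b = (2)(-1) + 0 = -2
∂L/∂y = 2(y - t) = 2(-2 - -1) = -2
∂y/∂b = 1
∂L/∂b = ∂L/∂y · ∂y/∂b = -2 × 1 = -2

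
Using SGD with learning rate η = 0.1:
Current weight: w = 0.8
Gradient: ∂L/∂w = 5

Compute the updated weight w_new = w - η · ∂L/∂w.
w_new = 0.3

w_new = w - η·∂L/∂w = 0.8 - 0.1×(5) = 0.8 - (0.5) = 0.3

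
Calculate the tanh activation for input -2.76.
-0.992

tanh(-2.76) = (e^(-2.76) - e^(2.76))/(e^(-2.76) + e^(2.76)) = -0.992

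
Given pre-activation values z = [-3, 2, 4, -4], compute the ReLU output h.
h = [0, 2, 4, 0]

ReLU applied element-wise: max(0,-3)=0, max(0,2)=2, max(0,4)=4, max(0,-4)=0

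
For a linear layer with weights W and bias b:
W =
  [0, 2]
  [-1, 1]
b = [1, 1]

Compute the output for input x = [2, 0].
y = [1, -1]

Wx = [0×2 + 2×0, -1×2 + 1×0]
   = [0, -2]
y = Wx + b = [0 + 1, -2 + 1] = [1, -1]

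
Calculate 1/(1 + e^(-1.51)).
0.8191

sigmoid(1.51) = 1/(1 + e^(-1.51)) = 1/(1 + 0.2209) = 0.8191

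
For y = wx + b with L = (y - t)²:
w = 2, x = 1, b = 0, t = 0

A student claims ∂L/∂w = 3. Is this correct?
Incorrect

y = (2)(1) + 0 = 2
∂L/∂y = 2(y - t) = 2(2 - 0) = 4
∂y/∂w = x = 1
∂L/∂w = 4 × 1 = 4

Claimed value: 3
Incorrect: The correct gradient is 4.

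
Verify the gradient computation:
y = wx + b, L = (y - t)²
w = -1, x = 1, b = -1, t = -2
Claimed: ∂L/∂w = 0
Correct

y = (-1)(1) + -1 = -2
∂L/∂y = 2(y - t) = 2(-2 - -2) = 0
∂y/∂w = x = 1
∂L/∂w = 0 × 1 = 0

Claimed value: 0
Correct: The correct gradient is 0.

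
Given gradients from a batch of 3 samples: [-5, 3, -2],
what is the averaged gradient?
Average gradient = -1.333

Average = (1/3)(-5 + 3 + -2) = -4/3 = -1.333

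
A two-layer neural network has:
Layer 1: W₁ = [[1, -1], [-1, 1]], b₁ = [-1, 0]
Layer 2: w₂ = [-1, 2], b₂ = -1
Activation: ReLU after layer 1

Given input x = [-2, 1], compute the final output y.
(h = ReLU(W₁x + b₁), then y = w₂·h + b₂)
y = 5

Layer 1 pre-activation: z₁ = [-4, 3]
After ReLU: h = [0, 3]
Layer 2 output: y = -1×0 + 2×3 + -1 = 5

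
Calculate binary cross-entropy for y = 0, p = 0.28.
L = 0.3285

L = -0·log(0.28) - 1·log(0.72) = -log(0.72) = 0.3285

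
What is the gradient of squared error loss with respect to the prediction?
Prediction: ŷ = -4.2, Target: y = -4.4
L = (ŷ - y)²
∂L/∂ŷ = 0.4

∂L/∂ŷ = 2(ŷ - y) = 2(-4.2 - -4.4) = 2(0.2) = 0.4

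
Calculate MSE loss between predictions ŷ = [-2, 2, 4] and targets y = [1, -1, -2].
MSE = 18

MSE = (1/3)((-2-1)² + (2--1)² + (4--2)²) = (1/3)(9 + 9 + 36) = 18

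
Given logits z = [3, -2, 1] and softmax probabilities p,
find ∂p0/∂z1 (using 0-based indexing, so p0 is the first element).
∂p0/∂z1 = -0.005166

p = softmax(z) = [0.8756, 0.0059, 0.1185]
p0 = 0.8756, p1 = 0.0059

∂p0/∂z1 = -p0 × p1 = -0.8756 × 0.0059 = -0.005166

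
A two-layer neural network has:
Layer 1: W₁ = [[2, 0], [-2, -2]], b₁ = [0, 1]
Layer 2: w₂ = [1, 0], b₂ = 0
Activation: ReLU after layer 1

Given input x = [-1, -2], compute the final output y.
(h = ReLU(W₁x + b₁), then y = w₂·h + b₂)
y = 0

Layer 1 pre-activation: z₁ = [-2, 7]
After ReLU: h = [0, 7]
Layer 2 output: y = 1×0 + 0×7 + 0 = 0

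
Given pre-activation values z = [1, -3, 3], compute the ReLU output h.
h = [1, 0, 3]

ReLU applied element-wise: max(0,1)=1, max(0,-3)=0, max(0,3)=3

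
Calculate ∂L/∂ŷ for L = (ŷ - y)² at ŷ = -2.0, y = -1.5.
∂L/∂ŷ = -1.0

∂L/∂ŷ = 2(ŷ - y) = 2(-2.0 - -1.5) = 2(-0.5) = -1.0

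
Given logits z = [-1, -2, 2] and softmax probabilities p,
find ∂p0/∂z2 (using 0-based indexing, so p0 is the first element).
∂p0/∂z2 = -0.04364

p = softmax(z) = [0.04661, 0.01715, 0.9362]
p0 = 0.04661, p2 = 0.9362

∂p0/∂z2 = -p0 × p2 = -0.04661 × 0.9362 = -0.04364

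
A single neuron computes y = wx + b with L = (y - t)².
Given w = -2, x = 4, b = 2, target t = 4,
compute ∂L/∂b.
∂L/∂b = -20

y = wx + b = (-2)(4) + 2 = -6
∂L/∂y = 2(y - t) = 2(-6 - 4) = -20
∂y/∂b = 1
∂L/∂b = ∂L/∂y · ∂y/∂b = -20 × 1 = -20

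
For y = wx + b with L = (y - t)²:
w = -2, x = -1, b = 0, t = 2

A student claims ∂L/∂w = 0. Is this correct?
Correct

y = (-2)(-1) + 0 = 2
∂L/∂y = 2(y - t) = 2(2 - 2) = 0
∂y/∂w = x = -1
∂L/∂w = 0 × -1 = 0

Claimed value: 0
Correct: The correct gradient is 0.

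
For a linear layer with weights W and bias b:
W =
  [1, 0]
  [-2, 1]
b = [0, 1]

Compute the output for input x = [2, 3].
y = [2, 0]

Wx = [1×2 + 0×3, -2×2 + 1×3]
   = [2, -1]
y = Wx + b = [2 + 0, -1 + 1] = [2, 0]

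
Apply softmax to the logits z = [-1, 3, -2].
p = [0.0179, 0.9756, 0.0066]

exp(z) = [0.3679, 20.09, 0.1353]
Sum = 20.59
p = [0.0179, 0.9756, 0.0066]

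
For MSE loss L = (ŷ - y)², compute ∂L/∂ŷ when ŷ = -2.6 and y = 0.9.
∂L/∂ŷ = -7.0

∂L/∂ŷ = 2(ŷ - y) = 2(-2.6 - 0.9) = 2(-3.5) = -7.0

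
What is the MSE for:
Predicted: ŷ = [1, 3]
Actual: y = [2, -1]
MSE = 8.5

MSE = (1/2)((1-2)² + (3--1)²) = (1/2)(1 + 16) = 8.5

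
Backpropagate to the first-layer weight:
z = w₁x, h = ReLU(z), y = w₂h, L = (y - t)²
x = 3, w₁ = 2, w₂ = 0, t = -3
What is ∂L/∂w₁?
∂L/∂w₁ = 0

Forward pass:
z = w₁x = 2×3 = 6
h = ReLU(6) = 6
y = w₂h = 0×6 = 0

Backward pass:
∂L/∂y = 2(y - t) = 2(0 - -3) = 6
∂y/∂h = w₂ = 0
∂h/∂z = 1 (ReLU derivative)
∂z/∂w₁ = x = 3

∂L/∂w₁ = 6 × 0 × 1 × 3 = 0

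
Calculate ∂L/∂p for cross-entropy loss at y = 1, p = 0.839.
∂L/∂p = -1.192

∂L/∂p = -y/p + (1-y)/(1-p) = -1/0.839 + 0 = -1.192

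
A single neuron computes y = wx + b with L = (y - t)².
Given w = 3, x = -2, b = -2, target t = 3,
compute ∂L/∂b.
∂L/∂b = -22

y = wx + b = (3)(-2) + -2 = -8
∂L/∂y = 2(y - t) = 2(-8 - 3) = -22
∂y/∂b = 1
∂L/∂b = ∂L/∂y · ∂y/∂b = -22 × 1 = -22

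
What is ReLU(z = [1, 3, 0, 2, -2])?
h = [1, 3, 0, 2, 0]

ReLU applied element-wise: max(0,1)=1, max(0,3)=3, max(0,0)=0, max(0,2)=2, max(0,-2)=0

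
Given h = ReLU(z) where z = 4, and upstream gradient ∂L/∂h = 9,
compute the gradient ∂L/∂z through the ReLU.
∂L/∂z = 9

h = ReLU(4) = 4
Since z > 0: ∂h/∂z = 1
∂L/∂z = ∂L/∂h · ∂h/∂z = 9 × 1 = 9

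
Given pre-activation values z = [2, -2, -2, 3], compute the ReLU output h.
h = [2, 0, 0, 3]

ReLU applied element-wise: max(0,2)=2, max(0,-2)=0, max(0,-2)=0, max(0,3)=3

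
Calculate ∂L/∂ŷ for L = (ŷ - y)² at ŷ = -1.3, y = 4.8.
∂L/∂ŷ = -12.2

∂L/∂ŷ = 2(ŷ - y) = 2(-1.3 - 4.8) = 2(-6.1) = -12.2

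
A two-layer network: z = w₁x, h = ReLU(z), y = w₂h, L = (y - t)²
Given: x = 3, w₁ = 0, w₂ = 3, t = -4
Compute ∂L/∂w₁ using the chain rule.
∂L/∂w₁ = 0

Forward pass:
z = w₁x = 0×3 = 0
h = ReLU(0) = 0
y = w₂h = 3×0 = 0

Backward pass:
∂L/∂y = 2(y - t) = 2(0 - -4) = 8
∂y/∂h = w₂ = 3
∂h/∂z = 0 (ReLU derivative)
∂z/∂w₁ = x = 3

∂L/∂w₁ = 8 × 3 × 0 × 3 = 0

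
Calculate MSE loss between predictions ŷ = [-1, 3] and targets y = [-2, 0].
MSE = 5

MSE = (1/2)((-1--2)² + (3-0)²) = (1/2)(1 + 9) = 5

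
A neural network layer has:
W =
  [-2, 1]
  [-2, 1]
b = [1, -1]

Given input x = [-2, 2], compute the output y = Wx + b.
y = [7, 5]

Wx = [-2×-2 + 1×2, -2×-2 + 1×2]
   = [6, 6]
y = Wx + b = [6 + 1, 6 + -1] = [7, 5]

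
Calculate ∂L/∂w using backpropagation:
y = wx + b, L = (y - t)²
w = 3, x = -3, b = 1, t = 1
∂L/∂w = 54

y = wx + b = (3)(-3) + 1 = -8
∂L/∂y = 2(y - t) = 2(-8 - 1) = -18
∂y/∂w = x = -3
∂L/∂w = ∂L/∂y · ∂y/∂w = -18 × -3 = 54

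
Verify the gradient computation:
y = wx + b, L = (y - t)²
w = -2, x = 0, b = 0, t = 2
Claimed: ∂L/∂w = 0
Correct

y = (-2)(0) + 0 = 0
∂L/∂y = 2(y - t) = 2(0 - 2) = -4
∂y/∂w = x = 0
∂L/∂w = -4 × 0 = 0

Claimed value: 0
Correct: The correct gradient is 0.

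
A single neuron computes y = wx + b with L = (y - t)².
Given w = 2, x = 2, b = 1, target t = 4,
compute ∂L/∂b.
∂L/∂b = 2

y = wx + b = (2)(2) + 1 = 5
∂L/∂y = 2(y - t) = 2(5 - 4) = 2
∂y/∂b = 1
∂L/∂b = ∂L/∂y · ∂y/∂b = 2 × 1 = 2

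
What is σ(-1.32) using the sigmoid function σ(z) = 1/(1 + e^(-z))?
0.2108

sigmoid(-1.32) = 1/(1 + e^(1.32)) = 1/(1 + 3.743) = 0.2108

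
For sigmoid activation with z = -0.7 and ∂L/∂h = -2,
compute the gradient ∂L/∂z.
∂L/∂z = -0.4434

σ(-0.7) = 0.3318
σ'(-0.7) = σ(-0.7)(1 - σ(-0.7)) = 0.3318 × 0.6682 = 0.2217
∂L/∂z = ∂L/∂h · σ'(z) = -2 × 0.2217 = -0.4434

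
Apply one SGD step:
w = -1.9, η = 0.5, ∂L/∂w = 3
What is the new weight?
w_new = -3.4

w_new = w - η·∂L/∂w = -1.9 - 0.5×(3) = -1.9 - (1.5) = -3.4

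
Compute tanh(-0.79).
-0.6584

tanh(-0.79) = (e^(-0.79) - e^(0.79))/(e^(-0.79) + e^(0.79)) = -0.6584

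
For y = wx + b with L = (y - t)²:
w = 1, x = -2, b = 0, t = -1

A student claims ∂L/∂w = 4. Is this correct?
Correct

y = (1)(-2) + 0 = -2
∂L/∂y = 2(y - t) = 2(-2 - -1) = -2
∂y/∂w = x = -2
∂L/∂w = -2 × -2 = 4

Claimed value: 4
Correct: The correct gradient is 4.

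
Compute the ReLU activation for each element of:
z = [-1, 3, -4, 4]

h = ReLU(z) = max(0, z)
h = [0, 3, 0, 4]

ReLU applied element-wise: max(0,-1)=0, max(0,3)=3, max(0,-4)=0, max(0,4)=4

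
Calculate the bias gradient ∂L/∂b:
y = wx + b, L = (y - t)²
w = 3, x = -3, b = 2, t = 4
∂L/∂b = -22

y = wx + b = (3)(-3) + 2 = -7
∂L/∂y = 2(y - t) = 2(-7 - 4) = -22
∂y/∂b = 1
∂L/∂b = ∂L/∂y · ∂y/∂b = -22 × 1 = -22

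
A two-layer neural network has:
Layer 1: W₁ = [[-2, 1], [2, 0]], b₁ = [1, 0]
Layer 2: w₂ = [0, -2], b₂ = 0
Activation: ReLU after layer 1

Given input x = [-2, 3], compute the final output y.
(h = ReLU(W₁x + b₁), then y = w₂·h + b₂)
y = 0

Layer 1 pre-activation: z₁ = [8, -4]
After ReLU: h = [8, 0]
Layer 2 output: y = 0×8 + -2×0 + 0 = 0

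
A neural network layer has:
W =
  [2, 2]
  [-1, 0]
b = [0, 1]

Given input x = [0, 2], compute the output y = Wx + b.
y = [4, 1]

Wx = [2×0 + 2×2, -1×0 + 0×2]
   = [4, 0]
y = Wx + b = [4 + 0, 0 + 1] = [4, 1]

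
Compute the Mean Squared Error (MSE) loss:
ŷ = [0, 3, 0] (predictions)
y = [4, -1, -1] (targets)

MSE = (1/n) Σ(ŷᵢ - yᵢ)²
MSE = 11

MSE = (1/3)((0-4)² + (3--1)² + (0--1)²) = (1/3)(16 + 16 + 1) = 11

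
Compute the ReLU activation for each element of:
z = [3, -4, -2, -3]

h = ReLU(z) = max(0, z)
h = [3, 0, 0, 0]

ReLU applied element-wise: max(0,3)=3, max(0,-4)=0, max(0,-2)=0, max(0,-3)=0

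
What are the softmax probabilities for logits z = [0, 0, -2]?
p = [0.4683, 0.4683, 0.0634]

exp(z) = [1, 1, 0.1353]
Sum = 2.135
p = [0.4683, 0.4683, 0.0634]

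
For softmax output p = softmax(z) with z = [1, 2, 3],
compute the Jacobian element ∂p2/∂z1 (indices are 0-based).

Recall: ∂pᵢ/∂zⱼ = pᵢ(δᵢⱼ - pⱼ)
∂p2/∂z1 = -0.1628

p = softmax(z) = [0.09003, 0.2447, 0.6652]
p2 = 0.6652, p1 = 0.2447

∂p2/∂z1 = -p2 × p1 = -0.6652 × 0.2447 = -0.1628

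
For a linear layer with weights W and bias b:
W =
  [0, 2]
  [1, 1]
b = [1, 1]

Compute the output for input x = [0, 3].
y = [7, 4]

Wx = [0×0 + 2×3, 1×0 + 1×3]
   = [6, 3]
y = Wx + b = [6 + 1, 3 + 1] = [7, 4]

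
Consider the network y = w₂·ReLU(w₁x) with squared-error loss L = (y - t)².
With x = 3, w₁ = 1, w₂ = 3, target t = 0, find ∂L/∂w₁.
∂L/∂w₁ = 162

Forward pass:
z = w₁x = 1×3 = 3
h = ReLU(3) = 3
y = w₂h = 3×3 = 9

Backward pass:
∂L/∂y = 2(y - t) = 2(9 - 0) = 18
∂y/∂h = w₂ = 3
∂h/∂z = 1 (ReLU derivative)
∂z/∂w₁ = x = 3

∂L/∂w₁ = 18 × 3 × 1 × 3 = 162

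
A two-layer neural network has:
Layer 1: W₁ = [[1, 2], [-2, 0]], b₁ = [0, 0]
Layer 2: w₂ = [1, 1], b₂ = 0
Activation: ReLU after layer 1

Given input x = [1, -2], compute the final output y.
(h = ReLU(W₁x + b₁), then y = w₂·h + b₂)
y = 0

Layer 1 pre-activation: z₁ = [-3, -2]
After ReLU: h = [0, 0]
Layer 2 output: y = 1×0 + 1×0 + 0 = 0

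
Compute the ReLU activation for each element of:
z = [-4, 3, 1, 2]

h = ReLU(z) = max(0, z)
h = [0, 3, 1, 2]

ReLU applied element-wise: max(0,-4)=0, max(0,3)=3, max(0,1)=1, max(0,2)=2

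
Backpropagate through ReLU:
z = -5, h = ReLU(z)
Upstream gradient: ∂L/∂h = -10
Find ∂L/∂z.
∂L/∂z = 0

h = ReLU(-5) = 0
Since z < 0: ∂h/∂z = 0
∂L/∂z = ∂L/∂h · ∂h/∂z = -10 × 0 = 0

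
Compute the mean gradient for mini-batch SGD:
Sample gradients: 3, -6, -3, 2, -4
Average gradient = -1.6

Average = (1/5)(3 + -6 + -3 + 2 + -4) = -8/5 = -1.6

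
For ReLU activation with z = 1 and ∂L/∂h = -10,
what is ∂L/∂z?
∂L/∂z = -10

h = ReLU(1) = 1
Since z > 0: ∂h/∂z = 1
∂L/∂z = ∂L/∂h · ∂h/∂z = -10 × 1 = -10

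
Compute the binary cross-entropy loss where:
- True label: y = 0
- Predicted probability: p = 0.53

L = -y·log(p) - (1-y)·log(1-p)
L = 0.755

L = -0·log(0.53) - 1·log(0.47) = -log(0.47) = 0.755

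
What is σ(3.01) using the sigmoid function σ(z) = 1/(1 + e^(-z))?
0.953

sigmoid(3.01) = 1/(1 + e^(-3.01)) = 1/(1 + 0.04929) = 0.953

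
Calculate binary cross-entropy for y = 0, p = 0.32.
L = 0.3857

L = -0·log(0.32) - 1·log(0.68) = -log(0.68) = 0.3857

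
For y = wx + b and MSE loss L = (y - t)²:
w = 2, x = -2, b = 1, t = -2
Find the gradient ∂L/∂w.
∂L/∂w = 4

y = wx + b = (2)(-2) + 1 = -3
∂L/∂y = 2(y - t) = 2(-3 - -2) = -2
∂y/∂w = x = -2
∂L/∂w = ∂L/∂y · ∂y/∂w = -2 × -2 = 4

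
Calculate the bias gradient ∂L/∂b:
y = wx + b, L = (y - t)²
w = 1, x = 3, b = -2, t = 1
∂L/∂b = 0

y = wx + b = (1)(3) + -2 = 1
∂L/∂y = 2(y - t) = 2(1 - 1) = 0
∂y/∂b = 1
∂L/∂b = ∂L/∂y · ∂y/∂b = 0 × 1 = 0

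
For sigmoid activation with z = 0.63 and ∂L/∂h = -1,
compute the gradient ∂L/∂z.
∂L/∂z = -0.2267

σ(0.63) = 0.6525
σ'(0.63) = σ(0.63)(1 - σ(0.63)) = 0.6525 × 0.3475 = 0.2267
∂L/∂z = ∂L/∂h · σ'(z) = -1 × 0.2267 = -0.2267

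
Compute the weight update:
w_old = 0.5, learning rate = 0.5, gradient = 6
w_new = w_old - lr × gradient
w_new = -2.5

w_new = w - η·∂L/∂w = 0.5 - 0.5×(6) = 0.5 - (3) = -2.5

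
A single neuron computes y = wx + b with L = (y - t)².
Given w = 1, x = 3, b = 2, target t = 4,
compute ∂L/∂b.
∂L/∂b = 2

y = wx + b = (1)(3) + 2 = 5
∂L/∂y = 2(y - t) = 2(5 - 4) = 2
∂y/∂b = 1
∂L/∂b = ∂L/∂y · ∂y/∂b = 2 × 1 = 2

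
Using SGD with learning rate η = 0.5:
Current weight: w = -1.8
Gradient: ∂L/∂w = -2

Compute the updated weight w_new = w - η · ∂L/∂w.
w_new = -0.8

w_new = w - η·∂L/∂w = -1.8 - 0.5×(-2) = -1.8 - (-1) = -0.8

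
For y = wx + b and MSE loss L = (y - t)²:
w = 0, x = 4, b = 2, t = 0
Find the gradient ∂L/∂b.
∂L/∂b = 4

y = wx + b = (0)(4) + 2 = 2
∂L/∂y = 2(y - t) = 2(2 - 0) = 4
∂y/∂b = 1
∂L/∂b = ∂L/∂y · ∂y/∂b = 4 × 1 = 4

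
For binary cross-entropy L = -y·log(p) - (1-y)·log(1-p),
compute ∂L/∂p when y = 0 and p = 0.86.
∂L/∂p = 7.143

∂L/∂p = -y/p + (1-y)/(1-p) = 0 + 1/0.14 = 7.143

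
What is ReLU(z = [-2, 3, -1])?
h = [0, 3, 0]

ReLU applied element-wise: max(0,-2)=0, max(0,3)=3, max(0,-1)=0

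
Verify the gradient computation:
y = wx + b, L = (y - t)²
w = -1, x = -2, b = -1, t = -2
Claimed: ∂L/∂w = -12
Correct

y = (-1)(-2) + -1 = 1
∂L/∂y = 2(y - t) = 2(1 - -2) = 6
∂y/∂w = x = -2
∂L/∂w = 6 × -2 = -12

Claimed value: -12
Correct: The correct gradient is -12.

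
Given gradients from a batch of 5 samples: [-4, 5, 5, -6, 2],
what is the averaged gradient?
Average gradient = 0.4

Average = (1/5)(-4 + 5 + 5 + -6 + 2) = 2/5 = 0.4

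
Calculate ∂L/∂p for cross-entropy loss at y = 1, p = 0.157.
∂L/∂p = -6.369

∂L/∂p = -y/p + (1-y)/(1-p) = -1/0.157 + 0 = -6.369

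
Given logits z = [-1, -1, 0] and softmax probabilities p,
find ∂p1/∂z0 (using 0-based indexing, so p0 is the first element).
∂p1/∂z0 = -0.04492

p = softmax(z) = [0.2119, 0.2119, 0.5761]
p1 = 0.2119, p0 = 0.2119

∂p1/∂z0 = -p1 × p0 = -0.2119 × 0.2119 = -0.04492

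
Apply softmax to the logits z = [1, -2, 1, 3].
p = [0.1059, 0.0053, 0.1059, 0.7828]

exp(z) = [2.718, 0.1353, 2.718, 20.09]
Sum = 25.66
p = [0.1059, 0.0053, 0.1059, 0.7828]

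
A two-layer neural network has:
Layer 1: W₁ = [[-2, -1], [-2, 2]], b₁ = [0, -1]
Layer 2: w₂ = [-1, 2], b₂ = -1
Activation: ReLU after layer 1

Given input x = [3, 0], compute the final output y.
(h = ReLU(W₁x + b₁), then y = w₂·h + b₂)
y = -1

Layer 1 pre-activation: z₁ = [-6, -7]
After ReLU: h = [0, 0]
Layer 2 output: y = -1×0 + 2×0 + -1 = -1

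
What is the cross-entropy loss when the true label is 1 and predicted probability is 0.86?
L = 0.1508

L = -1·log(0.86) - 0·log(0.14) = -log(0.86) = 0.1508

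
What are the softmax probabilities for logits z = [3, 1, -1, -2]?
p = [0.8618, 0.1166, 0.0158, 0.0058]

exp(z) = [20.09, 2.718, 0.3679, 0.1353]
Sum = 23.31
p = [0.8618, 0.1166, 0.0158, 0.0058]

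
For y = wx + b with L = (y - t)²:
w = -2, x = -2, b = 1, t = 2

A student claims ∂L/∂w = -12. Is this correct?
Correct

y = (-2)(-2) + 1 = 5
∂L/∂y = 2(y - t) = 2(5 - 2) = 6
∂y/∂w = x = -2
∂L/∂w = 6 × -2 = -12

Claimed value: -12
Correct: The correct gradient is -12.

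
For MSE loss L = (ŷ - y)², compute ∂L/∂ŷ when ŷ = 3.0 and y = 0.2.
∂L/∂ŷ = 5.6

∂L/∂ŷ = 2(ŷ - y) = 2(3.0 - 0.2) = 2(2.8) = 5.6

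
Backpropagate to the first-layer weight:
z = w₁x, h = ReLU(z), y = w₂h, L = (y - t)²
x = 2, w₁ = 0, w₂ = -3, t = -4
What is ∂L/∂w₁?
∂L/∂w₁ = 0

Forward pass:
z = w₁x = 0×2 = 0
h = ReLU(0) = 0
y = w₂h = -3×0 = 0

Backward pass:
∂L/∂y = 2(y - t) = 2(0 - -4) = 8
∂y/∂h = w₂ = -3
∂h/∂z = 0 (ReLU derivative)
∂z/∂w₁ = x = 2

∂L/∂w₁ = 8 × -3 × 0 × 2 = 0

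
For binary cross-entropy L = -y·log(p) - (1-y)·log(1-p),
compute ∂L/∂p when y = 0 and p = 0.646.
∂L/∂p = 2.825

∂L/∂p = -y/p + (1-y)/(1-p) = 0 + 1/0.354 = 2.825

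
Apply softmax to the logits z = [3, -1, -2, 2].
p = [0.7179, 0.0131, 0.0048, 0.2641]

exp(z) = [20.09, 0.3679, 0.1353, 7.389]
Sum = 27.98
p = [0.7179, 0.0131, 0.0048, 0.2641]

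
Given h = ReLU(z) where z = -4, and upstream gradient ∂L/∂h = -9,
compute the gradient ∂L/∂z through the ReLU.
∂L/∂z = 0

h = ReLU(-4) = 0
Since z < 0: ∂h/∂z = 0
∂L/∂z = ∂L/∂h · ∂h/∂z = -9 × 0 = 0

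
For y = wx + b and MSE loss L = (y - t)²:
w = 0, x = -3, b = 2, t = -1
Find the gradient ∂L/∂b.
∂L/∂b = 6

y = wx + b = (0)(-3) + 2 = 2
∂L/∂y = 2(y - t) = 2(2 - -1) = 6
∂y/∂b = 1
∂L/∂b = ∂L/∂y · ∂y/∂b = 6 × 1 = 6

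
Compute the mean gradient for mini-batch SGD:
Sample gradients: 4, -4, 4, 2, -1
Average gradient = 1

Average = (1/5)(4 + -4 + 4 + 2 + -1) = 5/5 = 1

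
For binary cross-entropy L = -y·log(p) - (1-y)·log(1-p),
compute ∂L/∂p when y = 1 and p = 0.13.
∂L/∂p = -7.692

∂L/∂p = -y/p + (1-y)/(1-p) = -1/0.13 + 0 = -7.692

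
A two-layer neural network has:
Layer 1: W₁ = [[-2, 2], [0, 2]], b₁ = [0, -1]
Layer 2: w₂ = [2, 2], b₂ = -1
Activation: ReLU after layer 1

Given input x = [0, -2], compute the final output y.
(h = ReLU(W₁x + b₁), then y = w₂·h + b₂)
y = -1

Layer 1 pre-activation: z₁ = [-4, -5]
After ReLU: h = [0, 0]
Layer 2 output: y = 2×0 + 2×0 + -1 = -1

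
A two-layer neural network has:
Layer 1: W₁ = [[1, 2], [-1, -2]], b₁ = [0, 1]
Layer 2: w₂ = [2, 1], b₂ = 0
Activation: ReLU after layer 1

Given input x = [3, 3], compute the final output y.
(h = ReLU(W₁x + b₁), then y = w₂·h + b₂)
y = 18

Layer 1 pre-activation: z₁ = [9, -8]
After ReLU: h = [9, 0]
Layer 2 output: y = 2×9 + 1×0 + 0 = 18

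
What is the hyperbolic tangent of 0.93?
0.7306

tanh(0.93) = (e^(0.93) - e^(-0.93))/(e^(0.93) + e^(-0.93)) = 0.7306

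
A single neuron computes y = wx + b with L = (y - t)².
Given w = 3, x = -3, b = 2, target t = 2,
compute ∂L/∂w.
∂L/∂w = 54

y = wx + b = (3)(-3) + 2 = -7
∂L/∂y = 2(y - t) = 2(-7 - 2) = -18
∂y/∂w = x = -3
∂L/∂w = ∂L/∂y · ∂y/∂w = -18 × -3 = 54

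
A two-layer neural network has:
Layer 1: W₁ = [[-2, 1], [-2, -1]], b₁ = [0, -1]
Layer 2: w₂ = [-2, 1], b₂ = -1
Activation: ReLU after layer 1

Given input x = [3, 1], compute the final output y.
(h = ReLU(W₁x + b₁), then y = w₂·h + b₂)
y = -1

Layer 1 pre-activation: z₁ = [-5, -8]
After ReLU: h = [0, 0]
Layer 2 output: y = -2×0 + 1×0 + -1 = -1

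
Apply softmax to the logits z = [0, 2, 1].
p = [0.09, 0.6652, 0.2447]

exp(z) = [1, 7.389, 2.718]
Sum = 11.11
p = [0.09, 0.6652, 0.2447]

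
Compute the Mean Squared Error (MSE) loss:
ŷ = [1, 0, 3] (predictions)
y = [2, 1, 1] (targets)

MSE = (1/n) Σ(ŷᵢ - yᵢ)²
MSE = 2

MSE = (1/3)((1-2)² + (0-1)² + (3-1)²) = (1/3)(1 + 1 + 4) = 2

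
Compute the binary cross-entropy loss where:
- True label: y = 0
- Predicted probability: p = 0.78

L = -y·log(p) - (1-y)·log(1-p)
L = 1.514

L = -0·log(0.78) - 1·log(0.22) = -log(0.22) = 1.514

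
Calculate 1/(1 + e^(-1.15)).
0.7595

sigmoid(1.15) = 1/(1 + e^(-1.15)) = 1/(1 + 0.3166) = 0.7595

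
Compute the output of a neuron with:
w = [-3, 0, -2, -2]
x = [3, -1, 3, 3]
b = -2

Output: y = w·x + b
y = -23

y = (-3)(3) + (0)(-1) + (-2)(3) + (-2)(3) + -2 = -23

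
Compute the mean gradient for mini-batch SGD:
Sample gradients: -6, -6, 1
Average gradient = -3.667

Average = (1/3)(-6 + -6 + 1) = -11/3 = -3.667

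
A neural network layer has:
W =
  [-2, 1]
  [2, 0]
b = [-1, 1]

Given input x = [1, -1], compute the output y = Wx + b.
y = [-4, 3]

Wx = [-2×1 + 1×-1, 2×1 + 0×-1]
   = [-3, 2]
y = Wx + b = [-3 + -1, 2 + 1] = [-4, 3]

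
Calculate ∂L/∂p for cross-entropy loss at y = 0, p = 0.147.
∂L/∂p = 1.172

∂L/∂p = -y/p + (1-y)/(1-p) = 0 + 1/0.853 = 1.172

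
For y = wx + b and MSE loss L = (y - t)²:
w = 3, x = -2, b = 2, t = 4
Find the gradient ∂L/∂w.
∂L/∂w = 32

y = wx + b = (3)(-2) + 2 = -4
∂L/∂y = 2(y - t) = 2(-4 - 4) = -16
∂y/∂w = x = -2
∂L/∂w = ∂L/∂y · ∂y/∂w = -16 × -2 = 32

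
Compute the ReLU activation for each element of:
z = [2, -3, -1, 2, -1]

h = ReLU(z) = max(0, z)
h = [2, 0, 0, 2, 0]

ReLU applied element-wise: max(0,2)=2, max(0,-3)=0, max(0,-1)=0, max(0,2)=2, max(0,-1)=0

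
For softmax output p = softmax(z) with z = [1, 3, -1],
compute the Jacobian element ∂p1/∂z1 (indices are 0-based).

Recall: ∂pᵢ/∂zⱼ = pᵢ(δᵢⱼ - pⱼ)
∂p1/∂z1 = 0.1154

p = softmax(z) = [0.1173, 0.8668, 0.01588]
p1 = 0.8668

∂p1/∂z1 = p1(1 - p1) = 0.8668 × (1 - 0.8668) = 0.1154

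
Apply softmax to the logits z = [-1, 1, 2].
p = [0.0351, 0.2595, 0.7054]

exp(z) = [0.3679, 2.718, 7.389]
Sum = 10.48
p = [0.0351, 0.2595, 0.7054]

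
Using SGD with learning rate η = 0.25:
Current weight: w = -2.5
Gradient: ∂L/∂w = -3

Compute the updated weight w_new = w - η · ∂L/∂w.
w_new = -1.75

w_new = w - η·∂L/∂w = -2.5 - 0.25×(-3) = -2.5 - (-0.75) = -1.75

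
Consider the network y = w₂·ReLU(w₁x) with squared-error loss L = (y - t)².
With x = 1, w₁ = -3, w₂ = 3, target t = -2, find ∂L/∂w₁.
∂L/∂w₁ = 0

Forward pass:
z = w₁x = -3×1 = -3
h = ReLU(-3) = 0
y = w₂h = 3×0 = 0

Backward pass:
∂L/∂y = 2(y - t) = 2(0 - -2) = 4
∂y/∂h = w₂ = 3
∂h/∂z = 0 (ReLU derivative)
∂z/∂w₁ = x = 1

∂L/∂w₁ = 4 × 3 × 0 × 1 = 0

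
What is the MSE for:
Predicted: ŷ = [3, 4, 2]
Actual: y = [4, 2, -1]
MSE = 4.667

MSE = (1/3)((3-4)² + (4-2)² + (2--1)²) = (1/3)(1 + 4 + 9) = 4.667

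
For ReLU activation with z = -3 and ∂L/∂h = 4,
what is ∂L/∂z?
∂L/∂z = 0

h = ReLU(-3) = 0
Since z < 0: ∂h/∂z = 0
∂L/∂z = ∂L/∂h · ∂h/∂z = 4 × 0 = 0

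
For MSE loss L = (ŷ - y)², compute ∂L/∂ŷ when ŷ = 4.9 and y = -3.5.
∂L/∂ŷ = 16.8

∂L/∂ŷ = 2(ŷ - y) = 2(4.9 - -3.5) = 2(8.4) = 16.8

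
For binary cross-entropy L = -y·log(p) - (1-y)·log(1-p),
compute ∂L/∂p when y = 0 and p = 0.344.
∂L/∂p = 1.524

∂L/∂p = -y/p + (1-y)/(1-p) = 0 + 1/0.656 = 1.524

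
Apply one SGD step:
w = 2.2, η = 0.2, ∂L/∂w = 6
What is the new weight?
w_new = 1

w_new = w - η·∂L/∂w = 2.2 - 0.2×(6) = 2.2 - (1.2) = 1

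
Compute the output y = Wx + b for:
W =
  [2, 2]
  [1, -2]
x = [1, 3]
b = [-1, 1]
y = [7, -4]

Wx = [2×1 + 2×3, 1×1 + -2×3]
   = [8, -5]
y = Wx + b = [8 + -1, -5 + 1] = [7, -4]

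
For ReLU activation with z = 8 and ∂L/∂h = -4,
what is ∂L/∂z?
∂L/∂z = -4

h = ReLU(8) = 8
Since z > 0: ∂h/∂z = 1
∂L/∂z = ∂L/∂h · ∂h/∂z = -4 × 1 = -4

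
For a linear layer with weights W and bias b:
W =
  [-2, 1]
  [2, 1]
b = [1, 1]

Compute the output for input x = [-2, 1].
y = [6, -2]

Wx = [-2×-2 + 1×1, 2×-2 + 1×1]
   = [5, -3]
y = Wx + b = [5 + 1, -3 + 1] = [6, -2]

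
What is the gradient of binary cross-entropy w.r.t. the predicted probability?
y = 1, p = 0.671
∂L/∂p = -1.49

∂L/∂p = -y/p + (1-y)/(1-p) = -1/0.671 + 0 = -1.49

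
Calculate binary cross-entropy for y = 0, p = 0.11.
L = 0.1165

L = -0·log(0.11) - 1·log(0.89) = -log(0.89) = 0.1165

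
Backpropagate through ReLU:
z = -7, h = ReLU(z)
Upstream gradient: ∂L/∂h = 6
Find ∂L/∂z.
∂L/∂z = 0

h = ReLU(-7) = 0
Since z < 0: ∂h/∂z = 0
∂L/∂z = ∂L/∂h · ∂h/∂z = 6 × 0 = 0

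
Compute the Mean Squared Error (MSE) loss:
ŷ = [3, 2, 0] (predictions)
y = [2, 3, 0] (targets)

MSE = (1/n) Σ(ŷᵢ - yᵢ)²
MSE = 0.6667

MSE = (1/3)((3-2)² + (2-3)² + (0-0)²) = (1/3)(1 + 1 + 0) = 0.6667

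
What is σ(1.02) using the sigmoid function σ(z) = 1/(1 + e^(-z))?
0.735

sigmoid(1.02) = 1/(1 + e^(-1.02)) = 1/(1 + 0.3606) = 0.735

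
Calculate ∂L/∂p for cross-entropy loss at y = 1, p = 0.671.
∂L/∂p = -1.49

∂L/∂p = -y/p + (1-y)/(1-p) = -1/0.671 + 0 = -1.49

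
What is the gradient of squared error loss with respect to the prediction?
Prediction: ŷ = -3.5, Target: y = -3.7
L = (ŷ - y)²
∂L/∂ŷ = 0.4

∂L/∂ŷ = 2(ŷ - y) = 2(-3.5 - -3.7) = 2(0.2) = 0.4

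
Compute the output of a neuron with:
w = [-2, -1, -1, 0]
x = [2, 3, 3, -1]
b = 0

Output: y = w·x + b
y = -10

y = (-2)(2) + (-1)(3) + (-1)(3) + (0)(-1) + 0 = -10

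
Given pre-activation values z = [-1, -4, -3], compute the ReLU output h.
h = [0, 0, 0]

ReLU applied element-wise: max(0,-1)=0, max(0,-4)=0, max(0,-3)=0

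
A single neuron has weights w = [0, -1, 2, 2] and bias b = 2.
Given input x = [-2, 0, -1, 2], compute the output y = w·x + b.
y = 4

y = (0)(-2) + (-1)(0) + (2)(-1) + (2)(2) + 2 = 4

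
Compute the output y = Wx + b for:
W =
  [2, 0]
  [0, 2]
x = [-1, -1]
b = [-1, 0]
y = [-3, -2]

Wx = [2×-1 + 0×-1, 0×-1 + 2×-1]
   = [-2, -2]
y = Wx + b = [-2 + -1, -2 + 0] = [-3, -2]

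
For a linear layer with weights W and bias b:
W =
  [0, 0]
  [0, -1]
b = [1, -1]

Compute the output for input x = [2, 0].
y = [1, -1]

Wx = [0×2 + 0×0, 0×2 + -1×0]
   = [0, 0]
y = Wx + b = [0 + 1, 0 + -1] = [1, -1]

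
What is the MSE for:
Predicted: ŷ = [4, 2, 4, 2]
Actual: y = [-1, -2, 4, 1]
MSE = 10.5

MSE = (1/4)((4--1)² + (2--2)² + (4-4)² + (2-1)²) = (1/4)(25 + 16 + 0 + 1) = 10.5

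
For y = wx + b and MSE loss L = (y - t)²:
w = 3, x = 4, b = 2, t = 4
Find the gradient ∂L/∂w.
∂L/∂w = 80

y = wx + b = (3)(4) + 2 = 14
∂L/∂y = 2(y - t) = 2(14 - 4) = 20
∂y/∂w = x = 4
∂L/∂w = ∂L/∂y · ∂y/∂w = 20 × 4 = 80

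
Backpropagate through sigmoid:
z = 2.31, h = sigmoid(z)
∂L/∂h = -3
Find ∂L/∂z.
∂L/∂z = -0.2464

σ(2.31) = 0.9097
σ'(2.31) = σ(2.31)(1 - σ(2.31)) = 0.9097 × 0.0903 = 0.08214
∂L/∂z = ∂L/∂h · σ'(z) = -3 × 0.08214 = -0.2464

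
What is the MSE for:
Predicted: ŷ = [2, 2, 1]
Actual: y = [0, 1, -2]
MSE = 4.667

MSE = (1/3)((2-0)² + (2-1)² + (1--2)²) = (1/3)(4 + 1 + 9) = 4.667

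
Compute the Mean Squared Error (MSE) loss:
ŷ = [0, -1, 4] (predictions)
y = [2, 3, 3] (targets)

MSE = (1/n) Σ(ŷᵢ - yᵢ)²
MSE = 7

MSE = (1/3)((0-2)² + (-1-3)² + (4-3)²) = (1/3)(4 + 16 + 1) = 7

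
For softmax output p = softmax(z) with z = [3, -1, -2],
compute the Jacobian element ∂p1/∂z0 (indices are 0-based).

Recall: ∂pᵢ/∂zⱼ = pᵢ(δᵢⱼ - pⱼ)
∂p1/∂z0 = -0.01743

p = softmax(z) = [0.9756, 0.01787, 0.006573]
p1 = 0.01787, p0 = 0.9756

∂p1/∂z0 = -p1 × p0 = -0.01787 × 0.9756 = -0.01743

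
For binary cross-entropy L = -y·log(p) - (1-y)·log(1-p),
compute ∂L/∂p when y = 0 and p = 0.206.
∂L/∂p = 1.259

∂L/∂p = -y/p + (1-y)/(1-p) = 0 + 1/0.794 = 1.259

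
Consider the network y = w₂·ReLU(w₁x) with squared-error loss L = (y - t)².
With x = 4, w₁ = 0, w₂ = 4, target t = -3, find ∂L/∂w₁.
∂L/∂w₁ = 0

Forward pass:
z = w₁x = 0×4 = 0
h = ReLU(0) = 0
y = w₂h = 4×0 = 0

Backward pass:
∂L/∂y = 2(y - t) = 2(0 - -3) = 6
∂y/∂h = w₂ = 4
∂h/∂z = 0 (ReLU derivative)
∂z/∂w₁ = x = 4

∂L/∂w₁ = 6 × 4 × 0 × 4 = 0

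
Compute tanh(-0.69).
-0.598

tanh(-0.69) = (e^(-0.69) - e^(0.69))/(e^(-0.69) + e^(0.69)) = -0.598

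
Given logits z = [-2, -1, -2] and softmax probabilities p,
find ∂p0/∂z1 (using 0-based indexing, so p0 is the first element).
∂p0/∂z1 = -0.1221

p = softmax(z) = [0.2119, 0.5761, 0.2119]
p0 = 0.2119, p1 = 0.5761

∂p0/∂z1 = -p0 × p1 = -0.2119 × 0.5761 = -0.1221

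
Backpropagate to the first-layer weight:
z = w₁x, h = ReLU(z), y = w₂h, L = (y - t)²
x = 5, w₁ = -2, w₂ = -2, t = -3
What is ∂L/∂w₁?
∂L/∂w₁ = 0

Forward pass:
z = w₁x = -2×5 = -10
h = ReLU(-10) = 0
y = w₂h = -2×0 = 0

Backward pass:
∂L/∂y = 2(y - t) = 2(0 - -3) = 6
∂y/∂h = w₂ = -2
∂h/∂z = 0 (ReLU derivative)
∂z/∂w₁ = x = 5

∂L/∂w₁ = 6 × -2 × 0 × 5 = 0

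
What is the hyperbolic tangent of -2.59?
-0.9888

tanh(-2.59) = (e^(-2.59) - e^(2.59))/(e^(-2.59) + e^(2.59)) = -0.9888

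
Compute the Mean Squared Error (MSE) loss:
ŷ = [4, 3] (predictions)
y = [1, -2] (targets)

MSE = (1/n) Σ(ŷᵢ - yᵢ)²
MSE = 17

MSE = (1/2)((4-1)² + (3--2)²) = (1/2)(9 + 25) = 17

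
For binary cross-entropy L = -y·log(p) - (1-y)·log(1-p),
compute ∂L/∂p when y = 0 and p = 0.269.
∂L/∂p = 1.368

∂L/∂p = -y/p + (1-y)/(1-p) = 0 + 1/0.731 = 1.368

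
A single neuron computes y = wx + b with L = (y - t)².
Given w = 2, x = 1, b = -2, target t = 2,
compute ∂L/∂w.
∂L/∂w = -4

y = wx + b = (2)(1) + -2 = 0
∂L/∂y = 2(y - t) = 2(0 - 2) = -4
∂y/∂w = x = 1
∂L/∂w = ∂L/∂y · ∂y/∂w = -4 × 1 = -4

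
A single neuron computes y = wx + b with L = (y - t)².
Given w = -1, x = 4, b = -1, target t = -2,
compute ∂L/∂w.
∂L/∂w = -24

y = wx + b = (-1)(4) + -1 = -5
∂L/∂y = 2(y - t) = 2(-5 - -2) = -6
∂y/∂w = x = 4
∂L/∂w = ∂L/∂y · ∂y/∂w = -6 × 4 = -24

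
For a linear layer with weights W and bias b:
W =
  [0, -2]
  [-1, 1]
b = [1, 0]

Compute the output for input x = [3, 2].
y = [-3, -1]

Wx = [0×3 + -2×2, -1×3 + 1×2]
   = [-4, -1]
y = Wx + b = [-4 + 1, -1 + 0] = [-3, -1]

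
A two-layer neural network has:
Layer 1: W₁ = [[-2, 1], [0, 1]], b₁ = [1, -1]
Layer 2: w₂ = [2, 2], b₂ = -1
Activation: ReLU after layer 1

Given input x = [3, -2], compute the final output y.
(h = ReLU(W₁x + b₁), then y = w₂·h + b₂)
y = -1

Layer 1 pre-activation: z₁ = [-7, -3]
After ReLU: h = [0, 0]
Layer 2 output: y = 2×0 + 2×0 + -1 = -1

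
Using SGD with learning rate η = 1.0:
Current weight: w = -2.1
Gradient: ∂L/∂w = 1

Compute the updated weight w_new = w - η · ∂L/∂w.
w_new = -3.1

w_new = w - η·∂L/∂w = -2.1 - 1.0×(1) = -2.1 - (1) = -3.1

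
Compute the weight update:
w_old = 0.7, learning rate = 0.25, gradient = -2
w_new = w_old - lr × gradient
w_new = 1.2

w_new = w - η·∂L/∂w = 0.7 - 0.25×(-2) = 0.7 - (-0.5) = 1.2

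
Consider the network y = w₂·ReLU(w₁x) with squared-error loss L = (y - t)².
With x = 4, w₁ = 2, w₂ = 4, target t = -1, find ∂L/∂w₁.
∂L/∂w₁ = 1056

Forward pass:
z = w₁x = 2×4 = 8
h = ReLU(8) = 8
y = w₂h = 4×8 = 32

Backward pass:
∂L/∂y = 2(y - t) = 2(32 - -1) = 66
∂y/∂h = w₂ = 4
∂h/∂z = 1 (ReLU derivative)
∂z/∂w₁ = x = 4

∂L/∂w₁ = 66 × 4 × 1 × 4 = 1056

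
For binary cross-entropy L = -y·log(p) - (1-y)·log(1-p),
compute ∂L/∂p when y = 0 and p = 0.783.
∂L/∂p = 4.608

∂L/∂p = -y/p + (1-y)/(1-p) = 0 + 1/0.217 = 4.608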